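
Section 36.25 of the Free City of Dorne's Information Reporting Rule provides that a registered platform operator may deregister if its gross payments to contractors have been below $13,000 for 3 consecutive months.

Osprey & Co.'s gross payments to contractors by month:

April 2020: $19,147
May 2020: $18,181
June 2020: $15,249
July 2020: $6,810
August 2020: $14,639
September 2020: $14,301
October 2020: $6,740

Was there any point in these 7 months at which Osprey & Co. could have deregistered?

Months below $13,000: July 2020, October 2020.
Longest run of consecutive months below the threshold: 1.
1 < 3, so Osprey & Co. never became eligible.

No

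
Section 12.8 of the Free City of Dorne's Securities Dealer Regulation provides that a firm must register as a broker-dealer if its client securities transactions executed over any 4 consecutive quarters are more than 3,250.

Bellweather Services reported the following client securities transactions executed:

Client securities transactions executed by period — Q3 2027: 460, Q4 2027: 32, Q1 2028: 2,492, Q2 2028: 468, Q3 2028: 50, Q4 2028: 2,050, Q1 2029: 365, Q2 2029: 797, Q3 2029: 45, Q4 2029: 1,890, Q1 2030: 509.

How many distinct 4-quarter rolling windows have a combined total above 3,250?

4

Q3 2027–Q2 2028: 460 + 32 + 2,492 + 468 = 3,452 (over)
Q4 2027–Q3 2028: 32 + 2,492 + 468 + 50 = 3,042 (under)
Q1 2028–Q4 2028: 2,492 + 468 + 50 + 2,050 = 5,060 (over)
Q2 2028–Q1 2029: 468 + 50 + 2,050 + 365 = 2,933 (under)
Q3 2028–Q2 2029: 50 + 2,050 + 365 + 797 = 3,262 (over)
Q4 2028–Q3 2029: 2,050 + 365 + 797 + 45 = 3,257 (over)
Q1 2029–Q4 2029: 365 + 797 + 45 + 1,890 = 3,097 (under)
Q2 2029–Q1 2030: 797 + 45 + 1,890 + 509 = 3,241 (under)
4 windows exceed the threshold.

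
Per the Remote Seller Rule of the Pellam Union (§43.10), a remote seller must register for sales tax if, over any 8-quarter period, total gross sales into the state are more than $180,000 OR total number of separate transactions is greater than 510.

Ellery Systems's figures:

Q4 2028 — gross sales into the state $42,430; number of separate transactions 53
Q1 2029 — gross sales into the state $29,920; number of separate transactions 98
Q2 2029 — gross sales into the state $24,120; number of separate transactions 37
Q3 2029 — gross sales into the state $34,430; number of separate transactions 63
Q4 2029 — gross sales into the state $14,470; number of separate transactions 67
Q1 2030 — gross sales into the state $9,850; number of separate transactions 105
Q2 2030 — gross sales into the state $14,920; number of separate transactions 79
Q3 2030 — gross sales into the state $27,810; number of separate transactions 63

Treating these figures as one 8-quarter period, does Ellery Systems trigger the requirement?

Total gross sales into the state: $42,430 + $29,920 + $24,120 + $34,430 + $14,470 + $9,850 + $14,920 + $27,810 = $197,950 (> $180,000).
Total number of separate transactions: 53 + 98 + 37 + 63 + 67 + 105 + 79 + 63 = 565 (> 510).
The test is 'or': at least one threshold is exceeded.

Yes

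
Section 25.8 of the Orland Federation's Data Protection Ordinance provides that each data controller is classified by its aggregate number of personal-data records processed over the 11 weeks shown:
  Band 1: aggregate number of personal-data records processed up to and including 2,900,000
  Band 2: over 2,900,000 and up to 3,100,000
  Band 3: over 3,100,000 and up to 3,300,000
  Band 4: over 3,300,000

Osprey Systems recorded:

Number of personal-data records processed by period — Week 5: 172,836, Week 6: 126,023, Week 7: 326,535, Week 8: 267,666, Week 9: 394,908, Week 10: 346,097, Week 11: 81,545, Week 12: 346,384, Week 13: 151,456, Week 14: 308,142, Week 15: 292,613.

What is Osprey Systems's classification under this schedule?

Band 1

Aggregate number of personal-data records processed: 172,836 + 126,023 + 326,535 + 267,666 + 394,908 + 346,097 + 81,545 + 346,384 + 151,456 + 308,142 + 292,613 = 2,814,205.
2,814,205 ≤ 2,900,000, so Band 1 applies.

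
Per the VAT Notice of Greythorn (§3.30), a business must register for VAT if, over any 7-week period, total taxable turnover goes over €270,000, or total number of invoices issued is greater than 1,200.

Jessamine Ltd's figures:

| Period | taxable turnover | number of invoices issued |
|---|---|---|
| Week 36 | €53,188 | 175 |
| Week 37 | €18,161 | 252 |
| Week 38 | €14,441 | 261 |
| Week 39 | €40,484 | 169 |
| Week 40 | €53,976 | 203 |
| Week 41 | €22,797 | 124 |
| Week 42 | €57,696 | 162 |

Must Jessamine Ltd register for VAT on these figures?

Yes

Total taxable turnover: €53,188 + €18,161 + €14,441 + €40,484 + €53,976 + €22,797 + €57,696 = €260,743 (≤ €270,000).
Total number of invoices issued: 175 + 252 + 261 + 169 + 203 + 124 + 162 = 1,346 (> 1,200).
The test is 'or': at least one threshold is exceeded.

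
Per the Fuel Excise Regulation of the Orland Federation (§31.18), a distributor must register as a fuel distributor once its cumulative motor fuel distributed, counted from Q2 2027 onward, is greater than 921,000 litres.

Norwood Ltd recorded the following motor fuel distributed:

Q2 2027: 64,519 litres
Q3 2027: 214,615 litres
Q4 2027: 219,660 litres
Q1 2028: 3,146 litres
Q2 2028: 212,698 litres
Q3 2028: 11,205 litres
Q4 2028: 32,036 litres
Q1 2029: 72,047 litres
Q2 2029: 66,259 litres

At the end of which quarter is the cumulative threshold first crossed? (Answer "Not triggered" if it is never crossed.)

Through Q2 2027: 64,519 litres
Through Q3 2027: 279,134 litres
Through Q4 2027: 498,794 litres
Through Q1 2028: 501,940 litres
Through Q2 2028: 714,638 litres
Through Q3 2028: 725,843 litres
Through Q4 2028: 757,879 litres
Through Q1 2029: 829,926 litres
Through Q2 2029: 896,185 litres
Final cumulative total 896,185 litres ≤ 921,000 litres; the threshold is never exceeded.

Not triggered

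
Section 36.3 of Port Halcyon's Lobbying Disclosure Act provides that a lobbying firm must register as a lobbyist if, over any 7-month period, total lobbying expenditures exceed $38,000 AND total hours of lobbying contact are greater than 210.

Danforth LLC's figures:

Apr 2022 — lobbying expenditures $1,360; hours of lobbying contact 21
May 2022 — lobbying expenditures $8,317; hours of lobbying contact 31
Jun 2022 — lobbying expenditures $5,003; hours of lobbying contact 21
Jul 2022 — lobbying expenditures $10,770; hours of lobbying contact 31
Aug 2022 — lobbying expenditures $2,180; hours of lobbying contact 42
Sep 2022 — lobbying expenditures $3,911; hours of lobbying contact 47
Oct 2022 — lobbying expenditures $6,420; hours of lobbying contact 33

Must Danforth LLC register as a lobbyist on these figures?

Total lobbying expenditures: $1,360 + $8,317 + $5,003 + $10,770 + $2,180 + $3,911 + $6,420 = $37,961 (≤ $38,000).
Total hours of lobbying contact: 21 + 31 + 21 + 31 + 42 + 47 + 33 = 226 (> 210).
The test is 'and': the rule requires both, and at least one is not exceeded.

No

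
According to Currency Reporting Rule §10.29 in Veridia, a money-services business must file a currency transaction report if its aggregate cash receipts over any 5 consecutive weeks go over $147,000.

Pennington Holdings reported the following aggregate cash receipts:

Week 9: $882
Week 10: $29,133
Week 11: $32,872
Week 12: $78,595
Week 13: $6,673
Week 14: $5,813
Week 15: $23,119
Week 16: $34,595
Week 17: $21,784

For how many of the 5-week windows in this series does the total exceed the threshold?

Week 9–Week 13: $882 + $29,133 + $32,872 + $78,595 + $6,673 = $148,155 (over)
Week 10–Week 14: $29,133 + $32,872 + $78,595 + $6,673 + $5,813 = $153,086 (over)
Week 11–Week 15: $32,872 + $78,595 + $6,673 + $5,813 + $23,119 = $147,072 (over)
Week 12–Week 16: $78,595 + $6,673 + $5,813 + $23,119 + $34,595 = $148,795 (over)
Week 13–Week 17: $6,673 + $5,813 + $23,119 + $34,595 + $21,784 = $91,984 (under)
4 windows exceed the threshold.

4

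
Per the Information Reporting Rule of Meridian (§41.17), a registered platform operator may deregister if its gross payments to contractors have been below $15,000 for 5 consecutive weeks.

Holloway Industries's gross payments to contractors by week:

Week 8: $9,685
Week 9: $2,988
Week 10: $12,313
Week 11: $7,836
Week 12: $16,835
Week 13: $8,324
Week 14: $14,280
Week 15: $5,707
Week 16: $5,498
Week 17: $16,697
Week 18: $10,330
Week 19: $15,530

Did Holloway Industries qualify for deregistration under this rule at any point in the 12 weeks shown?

No

Weeks below $15,000: Week 8, Week 9, Week 10, Week 11, Week 13, Week 14, Week 15, Week 16, Week 18.
Longest run of consecutive weeks below the threshold: 4.
4 < 5, so Holloway Industries never became eligible.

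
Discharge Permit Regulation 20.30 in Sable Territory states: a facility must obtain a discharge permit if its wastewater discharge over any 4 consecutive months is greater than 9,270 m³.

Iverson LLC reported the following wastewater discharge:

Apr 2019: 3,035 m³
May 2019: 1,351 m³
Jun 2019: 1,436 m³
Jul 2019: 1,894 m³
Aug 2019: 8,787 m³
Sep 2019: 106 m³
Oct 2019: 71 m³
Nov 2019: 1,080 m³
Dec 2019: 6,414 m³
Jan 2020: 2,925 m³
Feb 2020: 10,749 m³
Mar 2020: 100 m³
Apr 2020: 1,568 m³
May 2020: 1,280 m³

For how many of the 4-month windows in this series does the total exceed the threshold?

9

Apr 2019–Jul 2019: 3,035 m³ + 1,351 m³ + 1,436 m³ + 1,894 m³ = 7,716 m³ (under)
May 2019–Aug 2019: 1,351 m³ + 1,436 m³ + 1,894 m³ + 8,787 m³ = 13,468 m³ (over)
Jun 2019–Sep 2019: 1,436 m³ + 1,894 m³ + 8,787 m³ + 106 m³ = 12,223 m³ (over)
Jul 2019–Oct 2019: 1,894 m³ + 8,787 m³ + 106 m³ + 71 m³ = 10,858 m³ (over)
Aug 2019–Nov 2019: 8,787 m³ + 106 m³ + 71 m³ + 1,080 m³ = 10,044 m³ (over)
Sep 2019–Dec 2019: 106 m³ + 71 m³ + 1,080 m³ + 6,414 m³ = 7,671 m³ (under)
Oct 2019–Jan 2020: 71 m³ + 1,080 m³ + 6,414 m³ + 2,925 m³ = 10,490 m³ (over)
Nov 2019–Feb 2020: 1,080 m³ + 6,414 m³ + 2,925 m³ + 10,749 m³ = 21,168 m³ (over)
Dec 2019–Mar 2020: 6,414 m³ + 2,925 m³ + 10,749 m³ + 100 m³ = 20,188 m³ (over)
Jan 2020–Apr 2020: 2,925 m³ + 10,749 m³ + 100 m³ + 1,568 m³ = 15,342 m³ (over)
Feb 2020–May 2020: 10,749 m³ + 100 m³ + 1,568 m³ + 1,280 m³ = 13,697 m³ (over)
9 windows exceed the threshold.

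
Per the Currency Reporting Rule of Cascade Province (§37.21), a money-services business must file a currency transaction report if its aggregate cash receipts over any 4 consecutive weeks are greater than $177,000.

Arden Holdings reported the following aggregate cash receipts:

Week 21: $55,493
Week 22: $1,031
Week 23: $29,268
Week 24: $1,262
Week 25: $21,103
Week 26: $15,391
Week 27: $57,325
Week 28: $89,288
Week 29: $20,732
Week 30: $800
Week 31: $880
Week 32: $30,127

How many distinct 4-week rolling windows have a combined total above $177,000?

2

Week 21–Week 24: $55,493 + $1,031 + $29,268 + $1,262 = $87,054 (under)
Week 22–Week 25: $1,031 + $29,268 + $1,262 + $21,103 = $52,664 (under)
Week 23–Week 26: $29,268 + $1,262 + $21,103 + $15,391 = $67,024 (under)
Week 24–Week 27: $1,262 + $21,103 + $15,391 + $57,325 = $95,081 (under)
Week 25–Week 28: $21,103 + $15,391 + $57,325 + $89,288 = $183,107 (over)
Week 26–Week 29: $15,391 + $57,325 + $89,288 + $20,732 = $182,736 (over)
Week 27–Week 30: $57,325 + $89,288 + $20,732 + $800 = $168,145 (under)
Week 28–Week 31: $89,288 + $20,732 + $800 + $880 = $111,700 (under)
Week 29–Week 32: $20,732 + $800 + $880 + $30,127 = $52,539 (under)
2 windows exceed the threshold.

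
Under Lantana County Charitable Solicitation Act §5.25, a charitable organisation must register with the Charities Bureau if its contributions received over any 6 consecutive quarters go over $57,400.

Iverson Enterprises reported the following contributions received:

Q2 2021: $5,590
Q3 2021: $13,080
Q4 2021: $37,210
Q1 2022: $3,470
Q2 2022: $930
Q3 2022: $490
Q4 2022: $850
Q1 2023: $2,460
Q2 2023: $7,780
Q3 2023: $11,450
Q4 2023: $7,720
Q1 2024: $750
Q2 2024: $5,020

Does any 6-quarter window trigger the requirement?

Yes

Q2 2021–Q3 2022: $5,590 + $13,080 + $37,210 + $3,470 + $930 + $490 = $60,770 (over)
Q3 2021–Q4 2022: $13,080 + $37,210 + $3,470 + $930 + $490 + $850 = $56,030 (under)
Q4 2021–Q1 2023: $37,210 + $3,470 + $930 + $490 + $850 + $2,460 = $45,410 (under)
Q1 2022–Q2 2023: $3,470 + $930 + $490 + $850 + $2,460 + $7,780 = $15,980 (under)
Q2 2022–Q3 2023: $930 + $490 + $850 + $2,460 + $7,780 + $11,450 = $23,960 (under)
Q3 2022–Q4 2023: $490 + $850 + $2,460 + $7,780 + $11,450 + $7,720 = $30,750 (under)
Q4 2022–Q1 2024: $850 + $2,460 + $7,780 + $11,450 + $7,720 + $750 = $31,010 (under)
Q1 2023–Q2 2024: $2,460 + $7,780 + $11,450 + $7,720 + $750 + $5,020 = $35,180 (under)
At least one window exceeds $57,400.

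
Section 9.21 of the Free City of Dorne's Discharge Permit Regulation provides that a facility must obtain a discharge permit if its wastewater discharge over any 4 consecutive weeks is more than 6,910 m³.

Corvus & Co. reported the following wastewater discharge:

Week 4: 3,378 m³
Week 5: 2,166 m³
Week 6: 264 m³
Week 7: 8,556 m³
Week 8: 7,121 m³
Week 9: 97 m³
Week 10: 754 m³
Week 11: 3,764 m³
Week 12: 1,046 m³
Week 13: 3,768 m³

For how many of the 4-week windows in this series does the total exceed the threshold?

6

Week 4–Week 7: 3,378 m³ + 2,166 m³ + 264 m³ + 8,556 m³ = 14,364 m³ (over)
Week 5–Week 8: 2,166 m³ + 264 m³ + 8,556 m³ + 7,121 m³ = 18,107 m³ (over)
Week 6–Week 9: 264 m³ + 8,556 m³ + 7,121 m³ + 97 m³ = 16,038 m³ (over)
Week 7–Week 10: 8,556 m³ + 7,121 m³ + 97 m³ + 754 m³ = 16,528 m³ (over)
Week 8–Week 11: 7,121 m³ + 97 m³ + 754 m³ + 3,764 m³ = 11,736 m³ (over)
Week 9–Week 12: 97 m³ + 754 m³ + 3,764 m³ + 1,046 m³ = 5,661 m³ (under)
Week 10–Week 13: 754 m³ + 3,764 m³ + 1,046 m³ + 3,768 m³ = 9,332 m³ (over)
6 windows exceed the threshold.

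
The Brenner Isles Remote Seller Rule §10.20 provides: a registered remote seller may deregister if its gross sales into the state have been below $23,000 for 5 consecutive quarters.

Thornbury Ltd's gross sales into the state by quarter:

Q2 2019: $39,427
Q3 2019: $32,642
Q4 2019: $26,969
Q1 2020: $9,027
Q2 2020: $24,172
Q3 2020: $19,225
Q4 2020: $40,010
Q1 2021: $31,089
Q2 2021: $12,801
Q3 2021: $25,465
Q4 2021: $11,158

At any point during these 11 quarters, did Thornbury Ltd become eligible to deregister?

No

Quarters below $23,000: Q1 2020, Q3 2020, Q2 2021, Q4 2021.
Longest run of consecutive quarters below the threshold: 1.
1 < 5, so Thornbury Ltd never became eligible.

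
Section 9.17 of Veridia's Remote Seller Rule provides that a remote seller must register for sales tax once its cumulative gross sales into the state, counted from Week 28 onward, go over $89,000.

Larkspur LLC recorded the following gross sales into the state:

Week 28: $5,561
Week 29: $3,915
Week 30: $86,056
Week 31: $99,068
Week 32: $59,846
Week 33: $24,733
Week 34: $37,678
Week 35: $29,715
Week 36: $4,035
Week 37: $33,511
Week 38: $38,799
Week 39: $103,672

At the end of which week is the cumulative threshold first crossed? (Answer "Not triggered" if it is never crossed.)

Week 30

Through Week 28: $5,561
Through Week 29: $9,476
Through Week 30: $95,532 ← exceeds threshold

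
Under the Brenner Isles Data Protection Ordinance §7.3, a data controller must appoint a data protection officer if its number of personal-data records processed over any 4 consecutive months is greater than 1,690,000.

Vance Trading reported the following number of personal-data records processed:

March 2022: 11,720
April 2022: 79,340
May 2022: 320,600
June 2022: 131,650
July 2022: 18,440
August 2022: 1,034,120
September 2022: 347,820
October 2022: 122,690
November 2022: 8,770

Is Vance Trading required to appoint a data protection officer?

March 2022–June 2022: 11,720 + 79,340 + 320,600 + 131,650 = 543,310 (under)
April 2022–July 2022: 79,340 + 320,600 + 131,650 + 18,440 = 550,030 (under)
May 2022–August 2022: 320,600 + 131,650 + 18,440 + 1,034,120 = 1,504,810 (under)
June 2022–September 2022: 131,650 + 18,440 + 1,034,120 + 347,820 = 1,532,030 (under)
July 2022–October 2022: 18,440 + 1,034,120 + 347,820 + 122,690 = 1,523,070 (under)
August 2022–November 2022: 1,034,120 + 347,820 + 122,690 + 8,770 = 1,513,400 (under)
No window exceeds 1,690,000.

No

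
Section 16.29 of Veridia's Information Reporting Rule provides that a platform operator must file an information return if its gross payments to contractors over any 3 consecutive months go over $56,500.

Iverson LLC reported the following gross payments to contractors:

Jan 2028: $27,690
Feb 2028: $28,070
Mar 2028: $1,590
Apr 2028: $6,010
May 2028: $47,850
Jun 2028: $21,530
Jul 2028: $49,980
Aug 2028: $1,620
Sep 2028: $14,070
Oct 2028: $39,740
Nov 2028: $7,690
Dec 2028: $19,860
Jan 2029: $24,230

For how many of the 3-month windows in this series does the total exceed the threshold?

Jan 2028–Mar 2028: $27,690 + $28,070 + $1,590 = $57,350 (over)
Feb 2028–Apr 2028: $28,070 + $1,590 + $6,010 = $35,670 (under)
Mar 2028–May 2028: $1,590 + $6,010 + $47,850 = $55,450 (under)
Apr 2028–Jun 2028: $6,010 + $47,850 + $21,530 = $75,390 (over)
May 2028–Jul 2028: $47,850 + $21,530 + $49,980 = $119,360 (over)
Jun 2028–Aug 2028: $21,530 + $49,980 + $1,620 = $73,130 (over)
Jul 2028–Sep 2028: $49,980 + $1,620 + $14,070 = $65,670 (over)
Aug 2028–Oct 2028: $1,620 + $14,070 + $39,740 = $55,430 (under)
Sep 2028–Nov 2028: $14,070 + $39,740 + $7,690 = $61,500 (over)
Oct 2028–Dec 2028: $39,740 + $7,690 + $19,860 = $67,290 (over)
Nov 2028–Jan 2029: $7,690 + $19,860 + $24,230 = $51,780 (under)
7 windows exceed the threshold.

7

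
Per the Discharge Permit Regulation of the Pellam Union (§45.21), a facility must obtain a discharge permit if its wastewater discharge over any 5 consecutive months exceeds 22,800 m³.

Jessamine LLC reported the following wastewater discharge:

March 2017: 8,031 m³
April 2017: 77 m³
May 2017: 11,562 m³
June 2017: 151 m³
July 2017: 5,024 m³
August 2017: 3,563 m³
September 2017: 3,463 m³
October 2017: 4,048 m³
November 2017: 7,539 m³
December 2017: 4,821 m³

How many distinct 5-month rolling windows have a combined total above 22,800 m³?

4

March 2017–July 2017: 8,031 m³ + 77 m³ + 11,562 m³ + 151 m³ + 5,024 m³ = 24,845 m³ (over)
April 2017–August 2017: 77 m³ + 11,562 m³ + 151 m³ + 5,024 m³ + 3,563 m³ = 20,377 m³ (under)
May 2017–September 2017: 11,562 m³ + 151 m³ + 5,024 m³ + 3,563 m³ + 3,463 m³ = 23,763 m³ (over)
June 2017–October 2017: 151 m³ + 5,024 m³ + 3,563 m³ + 3,463 m³ + 4,048 m³ = 16,249 m³ (under)
July 2017–November 2017: 5,024 m³ + 3,563 m³ + 3,463 m³ + 4,048 m³ + 7,539 m³ = 23,637 m³ (over)
August 2017–December 2017: 3,563 m³ + 3,463 m³ + 4,048 m³ + 7,539 m³ + 4,821 m³ = 23,434 m³ (over)
4 windows exceed the threshold.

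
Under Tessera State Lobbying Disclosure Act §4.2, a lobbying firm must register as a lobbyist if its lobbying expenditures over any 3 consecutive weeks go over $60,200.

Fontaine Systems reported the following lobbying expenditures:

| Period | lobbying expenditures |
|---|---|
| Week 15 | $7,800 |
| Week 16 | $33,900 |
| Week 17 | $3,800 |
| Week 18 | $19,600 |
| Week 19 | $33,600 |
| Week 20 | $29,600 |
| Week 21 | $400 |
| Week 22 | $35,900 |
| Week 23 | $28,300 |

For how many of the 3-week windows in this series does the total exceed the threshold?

Week 15–Week 17: $7,800 + $33,900 + $3,800 = $45,500 (under)
Week 16–Week 18: $33,900 + $3,800 + $19,600 = $57,300 (under)
Week 17–Week 19: $3,800 + $19,600 + $33,600 = $57,000 (under)
Week 18–Week 20: $19,600 + $33,600 + $29,600 = $82,800 (over)
Week 19–Week 21: $33,600 + $29,600 + $400 = $63,600 (over)
Week 20–Week 22: $29,600 + $400 + $35,900 = $65,900 (over)
Week 21–Week 23: $400 + $35,900 + $28,300 = $64,600 (over)
4 windows exceed the threshold.

4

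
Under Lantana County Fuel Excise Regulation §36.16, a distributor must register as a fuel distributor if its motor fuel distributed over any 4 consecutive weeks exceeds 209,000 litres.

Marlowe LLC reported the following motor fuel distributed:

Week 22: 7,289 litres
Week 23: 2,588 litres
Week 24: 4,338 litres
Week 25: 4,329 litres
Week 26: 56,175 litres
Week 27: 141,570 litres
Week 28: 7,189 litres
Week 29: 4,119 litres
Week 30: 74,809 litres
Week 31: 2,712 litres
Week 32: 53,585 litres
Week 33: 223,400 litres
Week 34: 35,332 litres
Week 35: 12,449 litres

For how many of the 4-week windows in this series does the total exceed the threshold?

Week 22–Week 25: 7,289 litres + 2,588 litres + 4,338 litres + 4,329 litres = 18,544 litres (under)
Week 23–Week 26: 2,588 litres + 4,338 litres + 4,329 litres + 56,175 litres = 67,430 litres (under)
Week 24–Week 27: 4,338 litres + 4,329 litres + 56,175 litres + 141,570 litres = 206,412 litres (under)
Week 25–Week 28: 4,329 litres + 56,175 litres + 141,570 litres + 7,189 litres = 209,263 litres (over)
Week 26–Week 29: 56,175 litres + 141,570 litres + 7,189 litres + 4,119 litres = 209,053 litres (over)
Week 27–Week 30: 141,570 litres + 7,189 litres + 4,119 litres + 74,809 litres = 227,687 litres (over)
Week 28–Week 31: 7,189 litres + 4,119 litres + 74,809 litres + 2,712 litres = 88,829 litres (under)
Week 29–Week 32: 4,119 litres + 74,809 litres + 2,712 litres + 53,585 litres = 135,225 litres (under)
Week 30–Week 33: 74,809 litres + 2,712 litres + 53,585 litres + 223,400 litres = 354,506 litres (over)
Week 31–Week 34: 2,712 litres + 53,585 litres + 223,400 litres + 35,332 litres = 315,029 litres (over)
Week 32–Week 35: 53,585 litres + 223,400 litres + 35,332 litres + 12,449 litres = 324,766 litres (over)
6 windows exceed the threshold.

6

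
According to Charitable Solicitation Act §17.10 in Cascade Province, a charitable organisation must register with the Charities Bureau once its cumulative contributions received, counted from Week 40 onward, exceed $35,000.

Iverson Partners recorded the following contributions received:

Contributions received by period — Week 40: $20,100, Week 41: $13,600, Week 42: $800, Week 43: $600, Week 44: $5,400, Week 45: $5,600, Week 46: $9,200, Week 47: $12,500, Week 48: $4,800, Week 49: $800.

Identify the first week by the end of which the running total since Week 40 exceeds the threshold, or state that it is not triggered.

Week 43

Through Week 40: $20,100
Through Week 41: $33,700
Through Week 42: $34,500
Through Week 43: $35,100 ← exceeds threshold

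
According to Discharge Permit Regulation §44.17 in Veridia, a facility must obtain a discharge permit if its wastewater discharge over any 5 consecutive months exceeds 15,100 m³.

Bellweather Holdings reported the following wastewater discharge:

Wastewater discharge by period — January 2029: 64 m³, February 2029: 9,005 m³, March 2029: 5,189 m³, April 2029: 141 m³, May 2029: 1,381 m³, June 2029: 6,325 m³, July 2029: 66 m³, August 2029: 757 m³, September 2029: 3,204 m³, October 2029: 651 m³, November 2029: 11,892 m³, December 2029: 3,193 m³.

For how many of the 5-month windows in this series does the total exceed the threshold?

4

January 2029–May 2029: 64 m³ + 9,005 m³ + 5,189 m³ + 141 m³ + 1,381 m³ = 15,780 m³ (over)
February 2029–June 2029: 9,005 m³ + 5,189 m³ + 141 m³ + 1,381 m³ + 6,325 m³ = 22,041 m³ (over)
March 2029–July 2029: 5,189 m³ + 141 m³ + 1,381 m³ + 6,325 m³ + 66 m³ = 13,102 m³ (under)
April 2029–August 2029: 141 m³ + 1,381 m³ + 6,325 m³ + 66 m³ + 757 m³ = 8,670 m³ (under)
May 2029–September 2029: 1,381 m³ + 6,325 m³ + 66 m³ + 757 m³ + 3,204 m³ = 11,733 m³ (under)
June 2029–October 2029: 6,325 m³ + 66 m³ + 757 m³ + 3,204 m³ + 651 m³ = 11,003 m³ (under)
July 2029–November 2029: 66 m³ + 757 m³ + 3,204 m³ + 651 m³ + 11,892 m³ = 16,570 m³ (over)
August 2029–December 2029: 757 m³ + 3,204 m³ + 651 m³ + 11,892 m³ + 3,193 m³ = 19,697 m³ (over)
4 windows exceed the threshold.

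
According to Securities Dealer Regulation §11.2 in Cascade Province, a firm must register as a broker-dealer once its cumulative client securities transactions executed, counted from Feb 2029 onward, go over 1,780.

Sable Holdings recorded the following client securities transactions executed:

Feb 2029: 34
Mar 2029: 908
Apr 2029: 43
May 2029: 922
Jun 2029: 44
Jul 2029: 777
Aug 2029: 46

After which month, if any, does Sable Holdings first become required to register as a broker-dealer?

Through Feb 2029: 34
Through Mar 2029: 942
Through Apr 2029: 985
Through May 2029: 1,907 ← exceeds threshold

May 2029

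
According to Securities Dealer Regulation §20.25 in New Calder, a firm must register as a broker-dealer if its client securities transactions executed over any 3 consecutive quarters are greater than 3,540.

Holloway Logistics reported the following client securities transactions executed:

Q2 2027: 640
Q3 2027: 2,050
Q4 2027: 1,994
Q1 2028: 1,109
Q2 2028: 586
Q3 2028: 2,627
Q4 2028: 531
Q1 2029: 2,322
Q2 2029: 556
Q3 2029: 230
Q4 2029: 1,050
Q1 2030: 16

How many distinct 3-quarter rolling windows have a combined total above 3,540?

6

Q2 2027–Q4 2027: 640 + 2,050 + 1,994 = 4,684 (over)
Q3 2027–Q1 2028: 2,050 + 1,994 + 1,109 = 5,153 (over)
Q4 2027–Q2 2028: 1,994 + 1,109 + 586 = 3,689 (over)
Q1 2028–Q3 2028: 1,109 + 586 + 2,627 = 4,322 (over)
Q2 2028–Q4 2028: 586 + 2,627 + 531 = 3,744 (over)
Q3 2028–Q1 2029: 2,627 + 531 + 2,322 = 5,480 (over)
Q4 2028–Q2 2029: 531 + 2,322 + 556 = 3,409 (under)
Q1 2029–Q3 2029: 2,322 + 556 + 230 = 3,108 (under)
Q2 2029–Q4 2029: 556 + 230 + 1,050 = 1,836 (under)
Q3 2029–Q1 2030: 230 + 1,050 + 16 = 1,296 (under)
6 windows exceed the threshold.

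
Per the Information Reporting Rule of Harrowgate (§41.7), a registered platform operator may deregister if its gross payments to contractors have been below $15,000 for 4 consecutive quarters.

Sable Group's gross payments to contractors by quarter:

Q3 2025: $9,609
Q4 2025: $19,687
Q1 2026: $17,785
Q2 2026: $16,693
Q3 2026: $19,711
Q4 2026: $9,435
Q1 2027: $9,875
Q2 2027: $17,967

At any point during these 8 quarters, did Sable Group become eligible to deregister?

Quarters below $15,000: Q3 2025, Q4 2026, Q1 2027.
Longest run of consecutive quarters below the threshold: 2.
2 < 4, so Sable Group never became eligible.

No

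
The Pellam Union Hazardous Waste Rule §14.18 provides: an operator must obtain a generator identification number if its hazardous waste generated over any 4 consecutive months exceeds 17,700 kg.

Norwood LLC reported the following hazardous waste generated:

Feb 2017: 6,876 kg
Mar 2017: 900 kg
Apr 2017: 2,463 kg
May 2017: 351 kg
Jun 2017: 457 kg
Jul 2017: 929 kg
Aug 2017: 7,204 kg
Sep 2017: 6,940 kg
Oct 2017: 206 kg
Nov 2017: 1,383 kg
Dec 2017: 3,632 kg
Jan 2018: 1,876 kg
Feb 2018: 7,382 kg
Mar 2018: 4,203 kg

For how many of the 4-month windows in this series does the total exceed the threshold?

Feb 2017–May 2017: 6,876 kg + 900 kg + 2,463 kg + 351 kg = 10,590 kg (under)
Mar 2017–Jun 2017: 900 kg + 2,463 kg + 351 kg + 457 kg = 4,171 kg (under)
Apr 2017–Jul 2017: 2,463 kg + 351 kg + 457 kg + 929 kg = 4,200 kg (under)
May 2017–Aug 2017: 351 kg + 457 kg + 929 kg + 7,204 kg = 8,941 kg (under)
Jun 2017–Sep 2017: 457 kg + 929 kg + 7,204 kg + 6,940 kg = 15,530 kg (under)
Jul 2017–Oct 2017: 929 kg + 7,204 kg + 6,940 kg + 206 kg = 15,279 kg (under)
Aug 2017–Nov 2017: 7,204 kg + 6,940 kg + 206 kg + 1,383 kg = 15,733 kg (under)
Sep 2017–Dec 2017: 6,940 kg + 206 kg + 1,383 kg + 3,632 kg = 12,161 kg (under)
Oct 2017–Jan 2018: 206 kg + 1,383 kg + 3,632 kg + 1,876 kg = 7,097 kg (under)
Nov 2017–Feb 2018: 1,383 kg + 3,632 kg + 1,876 kg + 7,382 kg = 14,273 kg (under)
Dec 2017–Mar 2018: 3,632 kg + 1,876 kg + 7,382 kg + 4,203 kg = 17,093 kg (under)
0 windows exceed the threshold.

0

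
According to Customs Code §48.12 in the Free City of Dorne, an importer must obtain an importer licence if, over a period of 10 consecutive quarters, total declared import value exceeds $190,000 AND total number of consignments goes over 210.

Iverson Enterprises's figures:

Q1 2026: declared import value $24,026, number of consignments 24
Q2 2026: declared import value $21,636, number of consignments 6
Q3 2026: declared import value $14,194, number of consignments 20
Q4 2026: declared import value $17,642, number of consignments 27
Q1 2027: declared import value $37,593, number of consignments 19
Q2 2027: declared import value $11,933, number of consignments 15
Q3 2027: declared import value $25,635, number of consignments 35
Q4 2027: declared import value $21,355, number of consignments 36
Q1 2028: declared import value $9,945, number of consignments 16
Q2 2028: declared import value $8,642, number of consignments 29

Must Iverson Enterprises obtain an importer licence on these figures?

Yes

Total declared import value: $24,026 + $21,636 + $14,194 + $17,642 + $37,593 + $11,933 + $25,635 + $21,355 + $9,945 + $8,642 = $192,601 (> $190,000).
Total number of consignments: 24 + 6 + 20 + 27 + 19 + 15 + 35 + 36 + 16 + 29 = 227 (> 210).
The test is 'and': both thresholds are exceeded.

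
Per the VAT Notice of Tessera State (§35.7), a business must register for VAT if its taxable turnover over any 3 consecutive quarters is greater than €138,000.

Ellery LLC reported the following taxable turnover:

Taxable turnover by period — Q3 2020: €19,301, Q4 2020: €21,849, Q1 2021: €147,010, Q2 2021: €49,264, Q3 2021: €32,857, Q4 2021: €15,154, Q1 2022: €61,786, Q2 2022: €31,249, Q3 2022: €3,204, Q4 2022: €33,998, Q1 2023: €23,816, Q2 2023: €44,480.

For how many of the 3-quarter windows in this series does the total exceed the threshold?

Q3 2020–Q1 2021: €19,301 + €21,849 + €147,010 = €188,160 (over)
Q4 2020–Q2 2021: €21,849 + €147,010 + €49,264 = €218,123 (over)
Q1 2021–Q3 2021: €147,010 + €49,264 + €32,857 = €229,131 (over)
Q2 2021–Q4 2021: €49,264 + €32,857 + €15,154 = €97,275 (under)
Q3 2021–Q1 2022: €32,857 + €15,154 + €61,786 = €109,797 (under)
Q4 2021–Q2 2022: €15,154 + €61,786 + €31,249 = €108,189 (under)
Q1 2022–Q3 2022: €61,786 + €31,249 + €3,204 = €96,239 (under)
Q2 2022–Q4 2022: €31,249 + €3,204 + €33,998 = €68,451 (under)
Q3 2022–Q1 2023: €3,204 + €33,998 + €23,816 = €61,018 (under)
Q4 2022–Q2 2023: €33,998 + €23,816 + €44,480 = €102,294 (under)
3 windows exceed the threshold.

3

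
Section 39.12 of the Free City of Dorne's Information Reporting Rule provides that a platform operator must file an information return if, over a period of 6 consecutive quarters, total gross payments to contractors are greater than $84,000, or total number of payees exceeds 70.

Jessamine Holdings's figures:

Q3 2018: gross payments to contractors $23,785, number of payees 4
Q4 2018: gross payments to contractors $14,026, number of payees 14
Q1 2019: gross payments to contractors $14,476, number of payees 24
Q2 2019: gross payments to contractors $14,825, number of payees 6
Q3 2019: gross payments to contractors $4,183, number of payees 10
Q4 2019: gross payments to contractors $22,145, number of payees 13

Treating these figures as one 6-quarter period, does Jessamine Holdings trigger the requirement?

Total gross payments to contractors: $23,785 + $14,026 + $14,476 + $14,825 + $4,183 + $22,145 = $93,440 (> $84,000).
Total number of payees: 4 + 14 + 24 + 6 + 10 + 13 = 71 (> 70).
The test is 'or': at least one threshold is exceeded.

Yes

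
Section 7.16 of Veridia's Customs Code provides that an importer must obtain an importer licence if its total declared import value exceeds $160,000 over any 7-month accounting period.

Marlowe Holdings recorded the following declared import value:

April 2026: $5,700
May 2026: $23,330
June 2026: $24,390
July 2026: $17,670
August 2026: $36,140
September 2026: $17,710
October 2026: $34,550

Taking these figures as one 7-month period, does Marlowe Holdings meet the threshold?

Total declared import value: $5,700 + $23,330 + $24,390 + $17,670 + $36,140 + $17,710 + $34,550 = $159,490.
$159,490 ≤ $160,000, so the threshold is not exceeded.

No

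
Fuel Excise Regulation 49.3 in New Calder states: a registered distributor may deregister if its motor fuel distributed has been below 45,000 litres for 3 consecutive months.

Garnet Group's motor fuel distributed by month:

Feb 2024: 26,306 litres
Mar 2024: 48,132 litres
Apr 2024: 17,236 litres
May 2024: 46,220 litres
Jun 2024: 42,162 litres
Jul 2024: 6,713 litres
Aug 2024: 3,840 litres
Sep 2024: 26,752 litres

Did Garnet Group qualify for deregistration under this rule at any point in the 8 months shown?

Months below 45,000 litres: Feb 2024, Apr 2024, Jun 2024, Jul 2024, Aug 2024, Sep 2024.
Longest run of consecutive months below the threshold: 4.
4 ≥ 3, so Garnet Group became eligible.

Yes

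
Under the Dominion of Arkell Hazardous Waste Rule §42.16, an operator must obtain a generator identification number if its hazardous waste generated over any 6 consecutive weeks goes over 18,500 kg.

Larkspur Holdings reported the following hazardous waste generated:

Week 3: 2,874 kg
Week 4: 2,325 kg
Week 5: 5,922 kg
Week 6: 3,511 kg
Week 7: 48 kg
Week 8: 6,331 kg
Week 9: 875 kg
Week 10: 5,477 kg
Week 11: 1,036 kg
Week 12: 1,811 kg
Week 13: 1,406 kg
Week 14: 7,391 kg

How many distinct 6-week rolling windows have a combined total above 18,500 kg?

3

Week 3–Week 8: 2,874 kg + 2,325 kg + 5,922 kg + 3,511 kg + 48 kg + 6,331 kg = 21,011 kg (over)
Week 4–Week 9: 2,325 kg + 5,922 kg + 3,511 kg + 48 kg + 6,331 kg + 875 kg = 19,012 kg (over)
Week 5–Week 10: 5,922 kg + 3,511 kg + 48 kg + 6,331 kg + 875 kg + 5,477 kg = 22,164 kg (over)
Week 6–Week 11: 3,511 kg + 48 kg + 6,331 kg + 875 kg + 5,477 kg + 1,036 kg = 17,278 kg (under)
Week 7–Week 12: 48 kg + 6,331 kg + 875 kg + 5,477 kg + 1,036 kg + 1,811 kg = 15,578 kg (under)
Week 8–Week 13: 6,331 kg + 875 kg + 5,477 kg + 1,036 kg + 1,811 kg + 1,406 kg = 16,936 kg (under)
Week 9–Week 14: 875 kg + 5,477 kg + 1,036 kg + 1,811 kg + 1,406 kg + 7,391 kg = 17,996 kg (under)
3 windows exceed the threshold.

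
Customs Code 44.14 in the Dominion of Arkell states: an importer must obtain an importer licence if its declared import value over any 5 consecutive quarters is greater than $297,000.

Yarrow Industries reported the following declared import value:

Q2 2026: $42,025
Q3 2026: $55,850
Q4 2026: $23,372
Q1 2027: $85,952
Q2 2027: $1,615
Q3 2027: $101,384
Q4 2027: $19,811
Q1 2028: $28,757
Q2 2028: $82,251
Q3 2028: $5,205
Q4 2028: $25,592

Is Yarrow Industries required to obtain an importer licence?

Q2 2026–Q2 2027: $42,025 + $55,850 + $23,372 + $85,952 + $1,615 = $208,814 (under)
Q3 2026–Q3 2027: $55,850 + $23,372 + $85,952 + $1,615 + $101,384 = $268,173 (under)
Q4 2026–Q4 2027: $23,372 + $85,952 + $1,615 + $101,384 + $19,811 = $232,134 (under)
Q1 2027–Q1 2028: $85,952 + $1,615 + $101,384 + $19,811 + $28,757 = $237,519 (under)
Q2 2027–Q2 2028: $1,615 + $101,384 + $19,811 + $28,757 + $82,251 = $233,818 (under)
Q3 2027–Q3 2028: $101,384 + $19,811 + $28,757 + $82,251 + $5,205 = $237,408 (under)
Q4 2027–Q4 2028: $19,811 + $28,757 + $82,251 + $5,205 + $25,592 = $161,616 (under)
No window exceeds $297,000.

No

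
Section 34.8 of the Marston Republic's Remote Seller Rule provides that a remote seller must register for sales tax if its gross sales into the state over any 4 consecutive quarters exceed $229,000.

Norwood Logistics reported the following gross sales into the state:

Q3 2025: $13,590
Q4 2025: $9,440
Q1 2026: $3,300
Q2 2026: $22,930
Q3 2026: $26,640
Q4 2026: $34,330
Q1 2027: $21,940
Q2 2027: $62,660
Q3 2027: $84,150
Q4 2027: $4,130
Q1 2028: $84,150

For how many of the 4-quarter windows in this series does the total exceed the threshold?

Q3 2025–Q2 2026: $13,590 + $9,440 + $3,300 + $22,930 = $49,260 (under)
Q4 2025–Q3 2026: $9,440 + $3,300 + $22,930 + $26,640 = $62,310 (under)
Q1 2026–Q4 2026: $3,300 + $22,930 + $26,640 + $34,330 = $87,200 (under)
Q2 2026–Q1 2027: $22,930 + $26,640 + $34,330 + $21,940 = $105,840 (under)
Q3 2026–Q2 2027: $26,640 + $34,330 + $21,940 + $62,660 = $145,570 (under)
Q4 2026–Q3 2027: $34,330 + $21,940 + $62,660 + $84,150 = $203,080 (under)
Q1 2027–Q4 2027: $21,940 + $62,660 + $84,150 + $4,130 = $172,880 (under)
Q2 2027–Q1 2028: $62,660 + $84,150 + $4,130 + $84,150 = $235,090 (over)
1 window exceeds the threshold.

1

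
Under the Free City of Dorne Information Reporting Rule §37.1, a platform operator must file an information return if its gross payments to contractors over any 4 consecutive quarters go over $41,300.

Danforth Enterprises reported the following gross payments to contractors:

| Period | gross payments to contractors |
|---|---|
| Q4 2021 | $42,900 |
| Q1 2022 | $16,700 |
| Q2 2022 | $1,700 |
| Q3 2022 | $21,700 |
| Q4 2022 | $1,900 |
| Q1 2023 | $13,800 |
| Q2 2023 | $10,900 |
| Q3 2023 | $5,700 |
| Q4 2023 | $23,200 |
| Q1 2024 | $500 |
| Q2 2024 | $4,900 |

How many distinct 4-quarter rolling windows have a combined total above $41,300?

4

Q4 2021–Q3 2022: $42,900 + $16,700 + $1,700 + $21,700 = $83,000 (over)
Q1 2022–Q4 2022: $16,700 + $1,700 + $21,700 + $1,900 = $42,000 (over)
Q2 2022–Q1 2023: $1,700 + $21,700 + $1,900 + $13,800 = $39,100 (under)
Q3 2022–Q2 2023: $21,700 + $1,900 + $13,800 + $10,900 = $48,300 (over)
Q4 2022–Q3 2023: $1,900 + $13,800 + $10,900 + $5,700 = $32,300 (under)
Q1 2023–Q4 2023: $13,800 + $10,900 + $5,700 + $23,200 = $53,600 (over)
Q2 2023–Q1 2024: $10,900 + $5,700 + $23,200 + $500 = $40,300 (under)
Q3 2023–Q2 2024: $5,700 + $23,200 + $500 + $4,900 = $34,300 (under)
4 windows exceed the threshold.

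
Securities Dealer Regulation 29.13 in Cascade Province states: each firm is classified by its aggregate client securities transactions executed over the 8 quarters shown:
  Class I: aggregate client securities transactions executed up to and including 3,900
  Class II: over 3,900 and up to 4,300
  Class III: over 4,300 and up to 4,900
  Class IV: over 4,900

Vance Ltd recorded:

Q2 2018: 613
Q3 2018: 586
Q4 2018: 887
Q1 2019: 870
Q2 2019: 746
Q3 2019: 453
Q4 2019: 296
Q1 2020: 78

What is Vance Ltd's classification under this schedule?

Aggregate client securities transactions executed: 613 + 586 + 887 + 870 + 746 + 453 + 296 + 78 = 4,529.
4,300 < 4,529 ≤ 4,900, so Class III applies.

Class III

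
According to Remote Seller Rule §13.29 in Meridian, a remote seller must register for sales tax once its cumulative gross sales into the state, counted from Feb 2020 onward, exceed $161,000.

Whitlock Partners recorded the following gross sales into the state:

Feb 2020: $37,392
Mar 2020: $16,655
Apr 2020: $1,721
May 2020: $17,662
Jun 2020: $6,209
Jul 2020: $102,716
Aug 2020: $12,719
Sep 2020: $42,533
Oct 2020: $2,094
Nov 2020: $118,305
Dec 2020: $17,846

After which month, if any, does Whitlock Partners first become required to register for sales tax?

Through Feb 2020: $37,392
Through Mar 2020: $54,047
Through Apr 2020: $55,768
Through May 2020: $73,430
Through Jun 2020: $79,639
Through Jul 2020: $182,355 ← exceeds threshold

Jul 2020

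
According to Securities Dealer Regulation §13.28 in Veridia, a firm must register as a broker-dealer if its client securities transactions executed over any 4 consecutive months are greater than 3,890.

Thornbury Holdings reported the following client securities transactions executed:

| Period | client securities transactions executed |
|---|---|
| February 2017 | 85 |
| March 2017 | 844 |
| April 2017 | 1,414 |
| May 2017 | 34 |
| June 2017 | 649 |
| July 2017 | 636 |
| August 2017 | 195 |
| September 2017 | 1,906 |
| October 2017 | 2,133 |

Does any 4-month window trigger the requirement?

Yes

February 2017–May 2017: 85 + 844 + 1,414 + 34 = 2,377 (under)
March 2017–June 2017: 844 + 1,414 + 34 + 649 = 2,941 (under)
April 2017–July 2017: 1,414 + 34 + 649 + 636 = 2,733 (under)
May 2017–August 2017: 34 + 649 + 636 + 195 = 1,514 (under)
June 2017–September 2017: 649 + 636 + 195 + 1,906 = 3,386 (under)
July 2017–October 2017: 636 + 195 + 1,906 + 2,133 = 4,870 (over)
At least one window exceeds 3,890.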